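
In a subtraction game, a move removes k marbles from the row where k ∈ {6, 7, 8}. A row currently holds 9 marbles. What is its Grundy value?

1

Build the Grundy sequence with g(k) = mex{g(k−s) : s ∈ {6, 7, 8}, s ≤ k}:
k:     0  1  2  3  4  5  6  7  8  9
g(k):  0  0  0  0  0  0  1  1  1  1
So g(9) = 1.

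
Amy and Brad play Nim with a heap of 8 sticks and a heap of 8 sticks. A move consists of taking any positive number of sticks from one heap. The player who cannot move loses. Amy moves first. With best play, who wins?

Nim-sum: 8 ^ 8 = 0.
The nim-sum is 0, so this is a P-position: the player to move is in a losing position under optimal play; Amy is about to move from it and so loses — Brad wins.

Brad wins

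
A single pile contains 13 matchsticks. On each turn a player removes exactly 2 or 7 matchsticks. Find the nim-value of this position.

0

Compute g(0), g(1), … for moves {2, 7}:
k:     0  1  2  3  4  5  6  7  8  9 10 11 12 13
g(k):  0  0  1  1  0  0  1  1  2  0  0  1  1  0
So g(13) = 0.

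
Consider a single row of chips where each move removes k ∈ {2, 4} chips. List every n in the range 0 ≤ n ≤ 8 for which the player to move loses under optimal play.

Build the Grundy sequence with g(k) = mex{g(k−s) : s ∈ {2, 4}, s ≤ k}:
k:     0  1  2  3  4  5  6  7  8
g(k):  0  0  1  1  2  2  0  0  1
The P-positions (g = 0) in 0..8 are 0, 1, 6, 7.

0, 1, 6, 7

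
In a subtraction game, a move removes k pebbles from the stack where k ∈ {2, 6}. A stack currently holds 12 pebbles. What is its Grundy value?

0

Build the Grundy sequence with g(k) = mex{g(k−s) : s ∈ {2, 6}, s ≤ k}:
g(0) = mex{} = 0
g(1) = mex{} = 0
g(2) = mex{0} = 1
g(3) = mex{0} = 1
g(4) = mex{1} = 0
g(5) = mex{1} = 0
g(6) = mex{0} = 1
g(7) = mex{0} = 1
g(8) = mex{1} = 0
g(9) = mex{1} = 0
g(10) = mex{0} = 1
g(11) = mex{0} = 1
g(12) = mex{1} = 0
So g(12) = 0.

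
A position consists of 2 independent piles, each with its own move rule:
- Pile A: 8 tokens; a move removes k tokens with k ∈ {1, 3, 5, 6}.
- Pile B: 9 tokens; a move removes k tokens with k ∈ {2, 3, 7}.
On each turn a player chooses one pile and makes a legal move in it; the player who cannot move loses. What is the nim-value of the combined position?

0

Build the Grundy sequence for pile A with g(k) = mex{g(k−s) : s ∈ {1, 3, 5, 6}, s ≤ k}:
g(0) = mex{} = 0
g(1) = mex{0} = 1
g(2) = mex{1} = 0
g(3) = mex{0} = 1
g(4) = mex{1} = 0
g(5) = mex{0} = 1
g(6) = mex{0,1} = 2
g(7) = mex{0,1,2} = 3
g(8) = mex{0,1,3} = 2
So g(8) = 2.
Grundy values for pile B (subtraction set {2, 3, 7}):
g(0) = mex{} = 0
g(1) = mex{} = 0
g(2) = mex{0} = 1
g(3) = mex{0} = 1
g(4) = mex{0,1} = 2
g(5) = mex{1} = 0
g(6) = mex{1,2} = 0
g(7) = mex{0,2} = 1
g(8) = mex{0} = 1
g(9) = mex{0,1} = 2
So g(9) = 2.
By the Sprague-Grundy theorem, the Grundy value of a sum of independent games is the XOR of the component values.
Combined value = 2 XOR 2 = 0.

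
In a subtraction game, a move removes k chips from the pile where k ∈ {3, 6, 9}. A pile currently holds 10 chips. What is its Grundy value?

Grundy values for subtraction set {3, 6, 9}:
k:     0  1  2  3  4  5  6  7  8  9 10
g(k):  0  0  0  1  1  1  2  2  2  3  3
So g(10) = 3.

3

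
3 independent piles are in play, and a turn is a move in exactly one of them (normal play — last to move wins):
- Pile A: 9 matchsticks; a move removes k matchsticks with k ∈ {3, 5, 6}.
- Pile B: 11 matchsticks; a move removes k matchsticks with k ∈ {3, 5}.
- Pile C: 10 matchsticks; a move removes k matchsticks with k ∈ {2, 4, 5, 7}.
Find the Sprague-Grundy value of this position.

Grundy values for pile A (subtraction set {3, 5, 6}):
k:     0  1  2  3  4  5  6  7  8  9
g(k):  0  0  0  1  1  1  2  2  2  0
So g(9) = 0.
Build the Grundy sequence for pile B with g(k) = mex{g(k−s) : s ∈ {3, 5}, s ≤ k}:
g(0) = mex{} = 0
g(1) = mex{} = 0
g(2) = mex{} = 0
g(3) = mex{0} = 1
g(4) = mex{0} = 1
g(5) = mex{0} = 1
g(6) = mex{0,1} = 2
g(7) = mex{0,1} = 2
g(8) = mex{1} = 0
g(9) = mex{1,2} = 0
g(10) = mex{1,2} = 0
g(11) = mex{0,2} = 1
So g(11) = 1.
For pile C, compute g(0), g(1), … with moves {2, 4, 5, 7}:
k:     0  1  2  3  4  5  6  7  8  9 10
g(k):  0  0  1  1  2  2  3  3  4  0  0
So g(10) = 0.
By the Sprague-Grundy theorem, the Grundy value of a sum of independent games is the XOR of the component values.
Combined value = 0 XOR 1 XOR 0 = 1.

1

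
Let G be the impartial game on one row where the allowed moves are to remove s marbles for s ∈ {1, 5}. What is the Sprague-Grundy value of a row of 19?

Compute g(0), g(1), … for moves {1, 5}:
k:     0  1  2  3  4  5  6  7  8  9 10 11 12 13 14 15 16 17 18 19
g(k):  0  1  0  1  0  1  0  1  0  1  0  1  0  1  0  1  0  1  0  1
So g(19) = 1.

1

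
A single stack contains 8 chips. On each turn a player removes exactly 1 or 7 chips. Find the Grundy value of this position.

0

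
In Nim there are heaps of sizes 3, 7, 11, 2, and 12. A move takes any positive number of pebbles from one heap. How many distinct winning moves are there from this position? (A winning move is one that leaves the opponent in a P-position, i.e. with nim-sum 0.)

3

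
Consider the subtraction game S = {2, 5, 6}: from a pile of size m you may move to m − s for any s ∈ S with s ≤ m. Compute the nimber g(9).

2

Build the Grundy sequence with g(k) = mex{g(k−s) : s ∈ {2, 5, 6}, s ≤ k}:
k:     0  1  2  3  4  5  6  7  8  9
g(k):  0  0  1  1  0  2  1  3  0  2
So g(9) = 2.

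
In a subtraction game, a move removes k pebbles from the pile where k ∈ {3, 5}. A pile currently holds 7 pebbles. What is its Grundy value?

2

Compute g(0), g(1), … for moves {3, 5}:
g(0) = mex{} = 0
g(1) = mex{} = 0
g(2) = mex{} = 0
g(3) = mex{0} = 1
g(4) = mex{0} = 1
g(5) = mex{0} = 1
g(6) = mex{0,1} = 2
g(7) = mex{0,1} = 2
So g(7) = 2.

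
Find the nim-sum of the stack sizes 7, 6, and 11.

10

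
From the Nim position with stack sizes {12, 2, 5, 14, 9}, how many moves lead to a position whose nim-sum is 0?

3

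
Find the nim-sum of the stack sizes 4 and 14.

Nim-sum: 4 ⊕ 14 = 10.

10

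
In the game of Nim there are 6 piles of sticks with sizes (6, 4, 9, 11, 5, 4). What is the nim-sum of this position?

1

Compute the nim-sum pairwise:
6 XOR 4 = 2
2 XOR 9 = 11
11 XOR 11 = 0
0 XOR 5 = 5
5 XOR 4 = 1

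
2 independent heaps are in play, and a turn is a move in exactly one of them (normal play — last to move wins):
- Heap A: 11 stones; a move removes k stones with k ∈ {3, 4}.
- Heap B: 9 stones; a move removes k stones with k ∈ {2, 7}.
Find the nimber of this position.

For heap A, compute g(0), g(1), … with moves {3, 4}:
k:     0  1  2  3  4  5  6  7  8  9 10 11
g(k):  0  0  0  1  1  1  2  0  0  0  1  1
So g(11) = 1.
For heap B, compute g(0), g(1), … with moves {2, 7}:
k:     0  1  2  3  4  5  6  7  8  9
g(k):  0  0  1  1  0  0  1  1  2  0
So g(9) = 0.
The value of a disjunctive sum is the nim-sum of the parts.
Combined value = 1 ⊕ 0 = 1.

1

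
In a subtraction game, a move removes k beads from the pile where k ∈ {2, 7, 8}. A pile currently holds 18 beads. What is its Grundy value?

Build the Grundy sequence with g(k) = mex{g(k−s) : s ∈ {2, 7, 8}, s ≤ k}:
k:     0  1  2  3  4  5  6  7  8  9 10 11 12 13 14 15 16 17 18
g(k):  0  0  1  1  0  0  1  1  2  2  0  3  1  2  0  0  1  1  2
So g(18) = 2.

2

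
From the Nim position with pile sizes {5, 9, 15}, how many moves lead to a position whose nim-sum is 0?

Nim-sum: 5 ⊕ 9 ⊕ 15 = 3.
The overall nim-sum is X = 3. A pile of size p has a winning move iff p XOR X < p (reduce it to p XOR X).
  5: 5 XOR 3 = 6 ≥ 5 — no move.
  9: 9 XOR 3 = 10 ≥ 9 — no move.
  15: 15 XOR 3 = 12 < 15 — winning move (to 12).
That gives 1 winning move.

1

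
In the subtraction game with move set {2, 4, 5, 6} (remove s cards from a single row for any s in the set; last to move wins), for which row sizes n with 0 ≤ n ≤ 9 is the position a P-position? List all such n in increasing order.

0, 1, 8, 9

Grundy values for subtraction set {2, 4, 5, 6}:
g(0) = mex{} = 0
g(1) = mex{} = 0
g(2) = mex{0} = 1
g(3) = mex{0} = 1
g(4) = mex{0,1} = 2
g(5) = mex{0,1} = 2
g(6) = mex{0,1,2} = 3
g(7) = mex{0,1,2} = 3
g(8) = mex{1,2,3} = 0
g(9) = mex{1,2,3} = 0
The P-positions (g = 0) in 0..9 are 0, 1, 8, 9.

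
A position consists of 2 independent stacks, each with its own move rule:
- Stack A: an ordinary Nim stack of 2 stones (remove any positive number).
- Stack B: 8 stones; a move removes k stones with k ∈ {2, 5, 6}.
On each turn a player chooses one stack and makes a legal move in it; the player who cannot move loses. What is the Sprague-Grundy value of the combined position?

Stack A is a plain Nim stack of size 2, so its Grundy value is 2.
For stack B, compute g(0), g(1), … with moves {2, 5, 6}:
g(0) = mex{} = 0
g(1) = mex{} = 0
g(2) = mex{0} = 1
g(3) = mex{0} = 1
g(4) = mex{1} = 0
g(5) = mex{0,1} = 2
g(6) = mex{0} = 1
g(7) = mex{0,1,2} = 3
g(8) = mex{1} = 0
So g(8) = 0.
By the Sprague-Grundy theorem, the Grundy value of a sum of independent games is the XOR of the component values.
Combined value = 2 ⊕ 0 = 2.

2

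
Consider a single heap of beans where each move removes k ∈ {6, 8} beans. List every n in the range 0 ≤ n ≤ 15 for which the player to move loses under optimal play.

0, 1, 2, 3, 4, 5, 14, 15

Compute g(0), g(1), … for moves {6, 8}:
k:     0  1  2  3  4  5  6  7  8  9 10 11 12 13 14 15
g(k):  0  0  0  0  0  0  1  1  1  1  1  1  2  2  0  0
The P-positions (g = 0) in 0..15 are 0, 1, 2, 3, 4, 5, 14, 15.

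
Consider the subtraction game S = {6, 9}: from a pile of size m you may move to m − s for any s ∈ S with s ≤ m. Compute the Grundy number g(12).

Build the Grundy sequence with g(k) = mex{g(k−s) : s ∈ {6, 9}, s ≤ k}:
g(0) = mex{} = 0
g(1) = mex{} = 0
g(2) = mex{} = 0
g(3) = mex{} = 0
g(4) = mex{} = 0
g(5) = mex{} = 0
g(6) = mex{0} = 1
g(7) = mex{0} = 1
g(8) = mex{0} = 1
g(9) = mex{0} = 1
g(10) = mex{0} = 1
g(11) = mex{0} = 1
g(12) = mex{0,1} = 2
So g(12) = 2.

2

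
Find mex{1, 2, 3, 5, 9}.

0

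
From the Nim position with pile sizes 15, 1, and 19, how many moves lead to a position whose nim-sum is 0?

Compute the nim-sum pairwise:
15 ⊕ 1 = 14
14 ⊕ 19 = 29
The overall nim-sum is X = 29. A pile of size p has a winning move iff p XOR X < p (reduce it to p XOR X).
  15: 15 XOR 29 = 18 ≥ 15 — no move.
  1: 1 XOR 29 = 28 ≥ 1 — no move.
  19: 19 XOR 29 = 14 < 19 — winning move (to 14).
That gives 1 winning move.

1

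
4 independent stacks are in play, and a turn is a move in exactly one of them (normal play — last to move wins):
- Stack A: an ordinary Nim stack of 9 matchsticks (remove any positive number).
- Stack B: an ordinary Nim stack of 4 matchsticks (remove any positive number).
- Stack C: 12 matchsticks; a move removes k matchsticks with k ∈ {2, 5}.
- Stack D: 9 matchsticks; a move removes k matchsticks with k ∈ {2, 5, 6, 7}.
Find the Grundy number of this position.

13

Stack A is a plain Nim stack of size 9, so its Grundy value is 9.
Stack B is a plain Nim stack of size 4, so its Grundy value is 4.
Build the Grundy sequence for stack C with g(k) = mex{g(k−s) : s ∈ {2, 5}, s ≤ k}:
k:     0  1  2  3  4  5  6  7  8  9 10 11 12
g(k):  0  0  1  1  0  2  1  0  0  1  1  0  2
So g(12) = 2.
For stack D, compute g(0), g(1), … with moves {2, 5, 6, 7}:
k:     0  1  2  3  4  5  6  7  8  9
g(k):  0  0  1  1  0  2  1  3  2  2
So g(9) = 2.
The value of a disjunctive sum is the nim-sum of the parts.
Combined value = 9 XOR 4 XOR 2 XOR 2 = 13.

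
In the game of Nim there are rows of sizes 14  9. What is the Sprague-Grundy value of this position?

Nim-sum: 14 ⊕ 9 = 7.

7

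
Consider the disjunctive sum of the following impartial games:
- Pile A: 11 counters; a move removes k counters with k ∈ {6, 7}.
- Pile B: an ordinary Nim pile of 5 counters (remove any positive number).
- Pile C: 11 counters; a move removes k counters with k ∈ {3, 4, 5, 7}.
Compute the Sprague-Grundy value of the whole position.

4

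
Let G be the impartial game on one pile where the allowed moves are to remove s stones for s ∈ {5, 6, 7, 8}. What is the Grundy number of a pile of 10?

Build the Grundy sequence with g(k) = mex{g(k−s) : s ∈ {5, 6, 7, 8}, s ≤ k}:
g(0) = mex{} = 0
g(1) = mex{} = 0
g(2) = mex{} = 0
g(3) = mex{} = 0
g(4) = mex{} = 0
g(5) = mex{0} = 1
g(6) = mex{0} = 1
g(7) = mex{0} = 1
g(8) = mex{0} = 1
g(9) = mex{0} = 1
g(10) = mex{0,1} = 2
So g(10) = 2.

2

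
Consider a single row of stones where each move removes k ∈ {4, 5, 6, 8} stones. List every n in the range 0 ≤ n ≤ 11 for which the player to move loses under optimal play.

0, 1, 2, 3

Grundy values for subtraction set {4, 5, 6, 8}:
k:     0  1  2  3  4  5  6  7  8  9 10 11
g(k):  0  0  0  0  1  1  1  1  2  2  2  2
The P-positions (g = 0) in 0..11 are 0, 1, 2, 3.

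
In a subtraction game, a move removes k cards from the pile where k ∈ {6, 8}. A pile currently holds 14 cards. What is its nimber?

0

Compute g(0), g(1), … for moves {6, 8}:
k:     0  1  2  3  4  5  6  7  8  9 10 11 12 13 14
g(k):  0  0  0  0  0  0  1  1  1  1  1  1  2  2  0
So g(14) = 0.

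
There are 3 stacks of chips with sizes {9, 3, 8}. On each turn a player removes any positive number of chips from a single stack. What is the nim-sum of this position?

2

Bitwise XOR of the heap sizes:
  1001  (9)
  0011  (3)
  1000  (8)
  ----
  0010  (2)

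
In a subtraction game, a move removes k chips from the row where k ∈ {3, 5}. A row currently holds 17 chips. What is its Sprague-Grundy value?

0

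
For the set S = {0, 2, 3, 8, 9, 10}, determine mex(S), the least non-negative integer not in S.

1

0 is in the set but 1 is not, so the mex is 1.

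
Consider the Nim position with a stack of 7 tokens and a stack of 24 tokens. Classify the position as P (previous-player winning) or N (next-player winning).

Nim-sum: 7 ⊕ 24 = 31.
The nim-sum is 31 ≠ 0, so this is an N-position: the player to move can win.

N-position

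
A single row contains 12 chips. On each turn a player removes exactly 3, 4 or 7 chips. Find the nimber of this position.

0

Build the Grundy sequence with g(k) = mex{g(k−s) : s ∈ {3, 4, 7}, s ≤ k}:
g(0) = mex{} = 0
g(1) = mex{} = 0
g(2) = mex{} = 0
g(3) = mex{0} = 1
g(4) = mex{0} = 1
g(5) = mex{0} = 1
g(6) = mex{0,1} = 2
g(7) = mex{0,1} = 2
g(8) = mex{0,1} = 2
g(9) = mex{0,1,2} = 3
g(10) = mex{1,2} = 0
g(11) = mex{1,2} = 0
g(12) = mex{1,2,3} = 0
So g(12) = 0.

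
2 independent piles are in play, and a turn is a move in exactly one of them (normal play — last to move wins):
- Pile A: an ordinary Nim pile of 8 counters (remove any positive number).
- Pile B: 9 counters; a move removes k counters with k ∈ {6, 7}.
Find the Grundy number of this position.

9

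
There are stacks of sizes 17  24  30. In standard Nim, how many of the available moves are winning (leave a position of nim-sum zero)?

Nim-sum: 17 ^ 24 ^ 30 = 23.
The overall nim-sum is X = 23. A stack of size p has a winning move iff p XOR X < p (reduce it to p XOR X).
  17: 17 XOR 23 = 6 < 17 — winning move (to 6).
  24: 24 XOR 23 = 15 < 24 — winning move (to 15).
  30: 30 XOR 23 = 9 < 30 — winning move (to 9).
That gives 3 winning moves.

3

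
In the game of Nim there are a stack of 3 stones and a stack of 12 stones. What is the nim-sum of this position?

15

Compute the nim-sum pairwise:
3 XOR 12 = 15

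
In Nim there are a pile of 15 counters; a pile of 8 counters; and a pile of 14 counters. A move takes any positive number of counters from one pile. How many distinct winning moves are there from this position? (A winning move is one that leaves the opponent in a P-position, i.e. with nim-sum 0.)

In binary:
  1111  (15)
  1000  (8)
  1110  (14)
  ----
  1001  (9)
The overall nim-sum is X = 9. A pile of size p has a winning move iff p XOR X < p (reduce it to p XOR X).
  15: 15 XOR 9 = 6 < 15 — winning move (to 6).
  8: 8 XOR 9 = 1 < 8 — winning move (to 1).
  14: 14 XOR 9 = 7 < 14 — winning move (to 7).
That gives 3 winning moves.

3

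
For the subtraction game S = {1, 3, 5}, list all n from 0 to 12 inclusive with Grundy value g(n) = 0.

0, 2, 4, 6, 8, 10, 12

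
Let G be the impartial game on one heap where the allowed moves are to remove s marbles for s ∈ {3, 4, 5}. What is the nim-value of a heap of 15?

Compute g(0), g(1), … for moves {3, 4, 5}:
k:     0  1  2  3  4  5  6  7  8  9 10 11 12 13 14 15
g(k):  0  0  0  1  1  1  2  2  0  0  0  1  1  1  2  2
So g(15) = 2.

2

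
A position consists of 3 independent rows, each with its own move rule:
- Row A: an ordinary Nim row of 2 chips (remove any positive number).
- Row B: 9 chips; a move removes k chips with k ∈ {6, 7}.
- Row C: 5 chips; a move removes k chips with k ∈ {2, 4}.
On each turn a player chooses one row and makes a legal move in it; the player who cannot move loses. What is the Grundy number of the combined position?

1

Row A is a plain Nim row of size 2, so its Grundy value is 2.
Build the Grundy sequence for row B with g(k) = mex{g(k−s) : s ∈ {6, 7}, s ≤ k}:
g(0) = mex{} = 0
g(1) = mex{} = 0
g(2) = mex{} = 0
g(3) = mex{} = 0
g(4) = mex{} = 0
g(5) = mex{} = 0
g(6) = mex{0} = 1
g(7) = mex{0} = 1
g(8) = mex{0} = 1
g(9) = mex{0} = 1
So g(9) = 1.
Grundy values for row C (subtraction set {2, 4}):
g(0) = mex{} = 0
g(1) = mex{} = 0
g(2) = mex{0} = 1
g(3) = mex{0} = 1
g(4) = mex{0,1} = 2
g(5) = mex{0,1} = 2
So g(5) = 2.
The value of a disjunctive sum is the nim-sum of the parts.
Combined value = 2 ⊕ 1 ⊕ 2 = 1.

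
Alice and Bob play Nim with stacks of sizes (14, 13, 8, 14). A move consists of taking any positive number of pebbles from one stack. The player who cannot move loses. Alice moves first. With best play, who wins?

Nim-sum: 14 XOR 13 XOR 8 XOR 14 = 5.
The nim-sum is 5 ≠ 0, so this is an N-position: the player to move can win; Alice has a winning move.

Alice wins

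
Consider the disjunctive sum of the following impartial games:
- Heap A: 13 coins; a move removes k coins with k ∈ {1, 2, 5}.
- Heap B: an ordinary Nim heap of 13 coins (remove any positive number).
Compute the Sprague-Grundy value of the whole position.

For heap A, compute g(0), g(1), … with moves {1, 2, 5}:
g(0) = mex{} = 0
g(1) = mex{0} = 1
g(2) = mex{0,1} = 2
g(3) = mex{1,2} = 0
g(4) = mex{0,2} = 1
g(5) = mex{0,1} = 2
g(6) = mex{1,2} = 0
g(7) = mex{0,2} = 1
g(8) = mex{0,1} = 2
g(9) = mex{1,2} = 0
g(10) = mex{0,2} = 1
g(11) = mex{0,1} = 2
g(12) = mex{1,2} = 0
g(13) = mex{0,2} = 1
So g(13) = 1.
Heap B is a plain Nim heap of size 13, so its Grundy value is 13.
The value of a disjunctive sum is the nim-sum of the parts.
Combined value = 1 ⊕ 13 = 12.

12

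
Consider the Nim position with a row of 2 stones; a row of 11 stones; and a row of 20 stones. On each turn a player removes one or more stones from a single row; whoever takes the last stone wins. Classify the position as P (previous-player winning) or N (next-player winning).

Bitwise XOR of the heap sizes:
  00010  (2)
  01011  (11)
  10100  (20)
  -----
  11101  (29)
The nim-sum is 29 ≠ 0, so this is an N-position: the player to move can win.

N-position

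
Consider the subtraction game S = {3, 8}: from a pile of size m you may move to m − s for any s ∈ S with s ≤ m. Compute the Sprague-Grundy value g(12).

Grundy values for subtraction set {3, 8}:
k:     0  1  2  3  4  5  6  7  8  9 10 11 12
g(k):  0  0  0  1  1  1  0  0  2  1  1  0  0
So g(12) = 0.

0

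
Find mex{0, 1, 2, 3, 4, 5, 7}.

The values 0, 1, 2, 3, 4, 5 are all present; 6 is the first non-negative integer missing from the set.

6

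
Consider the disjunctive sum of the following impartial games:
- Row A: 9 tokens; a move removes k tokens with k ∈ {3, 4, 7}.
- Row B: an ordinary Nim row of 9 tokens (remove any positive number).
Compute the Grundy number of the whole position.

Build the Grundy sequence for row A with g(k) = mex{g(k−s) : s ∈ {3, 4, 7}, s ≤ k}:
g(0) = mex{} = 0
g(1) = mex{} = 0
g(2) = mex{} = 0
g(3) = mex{0} = 1
g(4) = mex{0} = 1
g(5) = mex{0} = 1
g(6) = mex{0,1} = 2
g(7) = mex{0,1} = 2
g(8) = mex{0,1} = 2
g(9) = mex{0,1,2} = 3
So g(9) = 3.
Row B is a plain Nim row of size 9, so its Grundy value is 9.
The value of a disjunctive sum is the nim-sum of the parts.
Combined value = 3 ⊕ 9 = 10.

10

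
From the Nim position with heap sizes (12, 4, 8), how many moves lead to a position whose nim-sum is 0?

Write each in binary and XOR column by column:
  1100  (12)
  0100  (4)
  1000  (8)
  ----
  0000  (0)
The nim-sum is already 0, so every move leaves a nonzero nim-sum — there are no winning moves.

0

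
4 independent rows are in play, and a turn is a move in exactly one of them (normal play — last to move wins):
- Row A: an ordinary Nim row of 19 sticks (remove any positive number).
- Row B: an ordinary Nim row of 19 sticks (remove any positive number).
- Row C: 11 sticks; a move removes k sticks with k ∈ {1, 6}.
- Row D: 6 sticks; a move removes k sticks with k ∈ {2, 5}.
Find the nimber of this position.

Row A is a plain Nim row of size 19, so its Grundy value is 19.
Row B is a plain Nim row of size 19, so its Grundy value is 19.
For row C, compute g(0), g(1), … with moves {1, 6}:
k:     0  1  2  3  4  5  6  7  8  9 10 11
g(k):  0  1  0  1  0  1  2  0  1  0  1  0
So g(11) = 0.
Grundy values for row D (subtraction set {2, 5}):
k:     0  1  2  3  4  5  6
g(k):  0  0  1  1  0  2  1
So g(6) = 1.
By the Sprague-Grundy theorem, the Grundy value of a sum of independent games is the XOR of the component values.
Combined value = 19 XOR 19 XOR 0 XOR 1 = 1.

1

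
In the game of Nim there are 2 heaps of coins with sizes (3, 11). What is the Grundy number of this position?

8

Compute the nim-sum pairwise:
3 ^ 11 = 8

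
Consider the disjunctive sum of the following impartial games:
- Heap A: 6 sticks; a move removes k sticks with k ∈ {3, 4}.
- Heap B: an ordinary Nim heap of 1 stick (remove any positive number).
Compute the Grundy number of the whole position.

3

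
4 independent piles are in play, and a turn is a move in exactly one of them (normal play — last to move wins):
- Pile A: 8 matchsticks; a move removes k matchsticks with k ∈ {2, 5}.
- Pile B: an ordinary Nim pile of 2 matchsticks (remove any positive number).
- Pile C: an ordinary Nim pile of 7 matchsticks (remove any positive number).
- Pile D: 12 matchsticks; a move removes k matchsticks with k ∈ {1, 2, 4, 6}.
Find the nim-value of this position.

Build the Grundy sequence for pile A with g(k) = mex{g(k−s) : s ∈ {2, 5}, s ≤ k}:
g(0) = mex{} = 0
g(1) = mex{} = 0
g(2) = mex{0} = 1
g(3) = mex{0} = 1
g(4) = mex{1} = 0
g(5) = mex{0,1} = 2
g(6) = mex{0} = 1
g(7) = mex{1,2} = 0
g(8) = mex{1} = 0
So g(8) = 0.
Pile B is a plain Nim pile of size 2, so its Grundy value is 2.
Pile C is a plain Nim pile of size 7, so its Grundy value is 7.
Build the Grundy sequence for pile D with g(k) = mex{g(k−s) : s ∈ {1, 2, 4, 6}, s ≤ k}:
k:     0  1  2  3  4  5  6  7  8  9 10 11 12
g(k):  0  1  2  0  1  2  3  4  0  1  2  0  1
So g(12) = 1.
The value of a disjunctive sum is the nim-sum of the parts.
Combined value = 0 ⊕ 2 ⊕ 7 ⊕ 1 = 4.

4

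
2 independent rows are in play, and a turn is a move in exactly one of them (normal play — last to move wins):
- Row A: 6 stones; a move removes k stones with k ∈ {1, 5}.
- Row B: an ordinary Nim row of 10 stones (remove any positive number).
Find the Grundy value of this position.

For row A, compute g(0), g(1), … with moves {1, 5}:
k:     0  1  2  3  4  5  6
g(k):  0  1  0  1  0  1  0
So g(6) = 0.
Row B is a plain Nim row of size 10, so its Grundy value is 10.
The value of a disjunctive sum is the nim-sum of the parts.
Combined value = 0 XOR 10 = 10.

10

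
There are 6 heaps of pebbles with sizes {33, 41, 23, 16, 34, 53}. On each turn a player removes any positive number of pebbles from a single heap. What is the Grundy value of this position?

24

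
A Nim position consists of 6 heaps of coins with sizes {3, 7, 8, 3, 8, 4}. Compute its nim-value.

3

Compute the nim-sum pairwise:
3 XOR 7 = 4
4 XOR 8 = 12
12 XOR 3 = 15
15 XOR 8 = 7
7 XOR 4 = 3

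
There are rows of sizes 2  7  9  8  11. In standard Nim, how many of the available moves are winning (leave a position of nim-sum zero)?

3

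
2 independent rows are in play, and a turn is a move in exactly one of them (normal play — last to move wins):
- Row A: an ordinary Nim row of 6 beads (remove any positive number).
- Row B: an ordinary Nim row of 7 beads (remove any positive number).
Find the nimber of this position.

Row A is a plain Nim row of size 6, so its Grundy value is 6.
Row B is a plain Nim row of size 7, so its Grundy value is 7.
The value of a disjunctive sum is the nim-sum of the parts.
Combined value = 6 ⊕ 7 = 1.

1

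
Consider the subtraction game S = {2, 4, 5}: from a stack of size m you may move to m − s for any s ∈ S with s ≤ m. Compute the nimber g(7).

Grundy values for subtraction set {2, 4, 5}:
g(0) = mex{} = 0
g(1) = mex{} = 0
g(2) = mex{0} = 1
g(3) = mex{0} = 1
g(4) = mex{0,1} = 2
g(5) = mex{0,1} = 2
g(6) = mex{0,1,2} = 3
g(7) = mex{1,2} = 0
So g(7) = 0.

0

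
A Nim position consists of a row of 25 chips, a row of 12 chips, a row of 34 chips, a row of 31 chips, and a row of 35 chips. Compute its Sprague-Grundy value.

11

In binary:
  011001  (25)
  001100  (12)
  100010  (34)
  011111  (31)
  100011  (35)
  ------
  001011  (11)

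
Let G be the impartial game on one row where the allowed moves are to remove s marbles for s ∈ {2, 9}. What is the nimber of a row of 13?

1

Compute g(0), g(1), … for moves {2, 9}:
g(0) = mex{} = 0
g(1) = mex{} = 0
g(2) = mex{0} = 1
g(3) = mex{0} = 1
g(4) = mex{1} = 0
g(5) = mex{1} = 0
g(6) = mex{0} = 1
g(7) = mex{0} = 1
g(8) = mex{1} = 0
g(9) = mex{0,1} = 2
g(10) = mex{0} = 1
g(11) = mex{1,2} = 0
g(12) = mex{1} = 0
g(13) = mex{0} = 1
So g(13) = 1.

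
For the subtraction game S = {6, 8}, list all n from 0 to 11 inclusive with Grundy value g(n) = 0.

0, 1, 2, 3, 4, 5

Grundy values for subtraction set {6, 8}:
k:     0  1  2  3  4  5  6  7  8  9 10 11
g(k):  0  0  0  0  0  0  1  1  1  1  1  1
The P-positions (g = 0) in 0..11 are 0, 1, 2, 3, 4, 5.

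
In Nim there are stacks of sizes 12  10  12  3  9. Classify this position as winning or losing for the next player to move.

Losing position

Nim-sum: 12 XOR 10 XOR 12 XOR 3 XOR 9 = 0.
The nim-sum is 0, so this is a P-position: the player to move is in a losing position under optimal play.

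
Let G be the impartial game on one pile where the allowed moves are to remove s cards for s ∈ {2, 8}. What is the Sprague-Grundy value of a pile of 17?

Build the Grundy sequence with g(k) = mex{g(k−s) : s ∈ {2, 8}, s ≤ k}:
k:     0  1  2  3  4  5  6  7  8  9 10 11 12 13 14 15 16 17
g(k):  0  0  1  1  0  0  1  1  2  2  0  0  1  1  0  0  1  1
So g(17) = 1.

1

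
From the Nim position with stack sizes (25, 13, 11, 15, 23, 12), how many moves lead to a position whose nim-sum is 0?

5

Compute the nim-sum pairwise:
25 ⊕ 13 = 20
20 ⊕ 11 = 31
31 ⊕ 15 = 16
16 ⊕ 23 = 7
7 ⊕ 12 = 11
The overall nim-sum is X = 11. A stack of size p has a winning move iff p XOR X < p (reduce it to p XOR X).
  25: 25 XOR 11 = 18 < 25 — winning move (to 18).
  13: 13 XOR 11 = 6 < 13 — winning move (to 6).
  11: 11 XOR 11 = 0 < 11 — winning move (to 0).
  15: 15 XOR 11 = 4 < 15 — winning move (to 4).
  23: 23 XOR 11 = 28 ≥ 23 — no move.
  12: 12 XOR 11 = 7 < 12 — winning move (to 7).
That gives 5 winning moves.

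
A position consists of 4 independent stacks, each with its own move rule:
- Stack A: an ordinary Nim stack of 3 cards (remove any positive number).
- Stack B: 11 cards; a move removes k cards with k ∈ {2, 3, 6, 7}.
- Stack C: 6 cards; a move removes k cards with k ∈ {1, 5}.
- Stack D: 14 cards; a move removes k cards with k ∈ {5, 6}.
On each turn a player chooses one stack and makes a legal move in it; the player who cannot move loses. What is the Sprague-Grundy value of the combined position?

Stack A is a plain Nim stack of size 3, so its Grundy value is 3.
For stack B, compute g(0), g(1), … with moves {2, 3, 6, 7}:
k:     0  1  2  3  4  5  6  7  8  9 10 11
g(k):  0  0  1  1  2  0  3  1  2  0  0  1
So g(11) = 1.
For stack C, compute g(0), g(1), … with moves {1, 5}:
g(0) = mex{} = 0
g(1) = mex{0} = 1
g(2) = mex{1} = 0
g(3) = mex{0} = 1
g(4) = mex{1} = 0
g(5) = mex{0} = 1
g(6) = mex{1} = 0
So g(6) = 0.
For stack D, compute g(0), g(1), … with moves {5, 6}:
g(0) = mex{} = 0
g(1) = mex{} = 0
g(2) = mex{} = 0
g(3) = mex{} = 0
g(4) = mex{} = 0
g(5) = mex{0} = 1
g(6) = mex{0} = 1
g(7) = mex{0} = 1
g(8) = mex{0} = 1
g(9) = mex{0} = 1
g(10) = mex{0,1} = 2
g(11) = mex{1} = 0
g(12) = mex{1} = 0
g(13) = mex{1} = 0
g(14) = mex{1} = 0
So g(14) = 0.
The value of a disjunctive sum is the nim-sum of the parts.
Combined value = 3 XOR 1 XOR 0 XOR 0 = 2.

2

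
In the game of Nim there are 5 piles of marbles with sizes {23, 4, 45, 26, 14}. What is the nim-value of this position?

Compute the nim-sum pairwise:
23 ⊕ 4 = 19
19 ⊕ 45 = 62
62 ⊕ 26 = 36
36 ⊕ 14 = 42

42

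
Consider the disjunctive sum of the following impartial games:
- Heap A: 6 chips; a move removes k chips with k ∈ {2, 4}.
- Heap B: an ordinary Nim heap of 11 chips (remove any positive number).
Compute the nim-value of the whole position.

11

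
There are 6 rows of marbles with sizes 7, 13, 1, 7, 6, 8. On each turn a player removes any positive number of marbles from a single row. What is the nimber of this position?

2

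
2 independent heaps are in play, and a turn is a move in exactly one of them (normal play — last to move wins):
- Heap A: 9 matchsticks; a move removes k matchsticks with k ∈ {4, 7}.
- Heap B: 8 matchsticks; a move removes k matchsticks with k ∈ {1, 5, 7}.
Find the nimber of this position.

2

For heap A, compute g(0), g(1), … with moves {4, 7}:
g(0) = mex{} = 0
g(1) = mex{} = 0
g(2) = mex{} = 0
g(3) = mex{} = 0
g(4) = mex{0} = 1
g(5) = mex{0} = 1
g(6) = mex{0} = 1
g(7) = mex{0} = 1
g(8) = mex{0,1} = 2
g(9) = mex{0,1} = 2
So g(9) = 2.
For heap B, compute g(0), g(1), … with moves {1, 5, 7}:
k:     0  1  2  3  4  5  6  7  8
g(k):  0  1  0  1  0  1  0  1  0
So g(8) = 0.
By the Sprague-Grundy theorem, the Grundy value of a sum of independent games is the XOR of the component values.
Combined value = 2 XOR 0 = 2.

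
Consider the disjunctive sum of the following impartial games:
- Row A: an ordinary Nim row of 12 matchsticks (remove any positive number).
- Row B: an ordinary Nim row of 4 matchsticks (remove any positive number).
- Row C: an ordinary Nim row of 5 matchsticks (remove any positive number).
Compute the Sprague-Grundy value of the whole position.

Row A is a plain Nim row of size 12, so its Grundy value is 12.
Row B is a plain Nim row of size 4, so its Grundy value is 4.
Row C is a plain Nim row of size 5, so its Grundy value is 5.
The value of a disjunctive sum is the nim-sum of the parts.
Combined value = 12 XOR 4 XOR 5 = 13.

13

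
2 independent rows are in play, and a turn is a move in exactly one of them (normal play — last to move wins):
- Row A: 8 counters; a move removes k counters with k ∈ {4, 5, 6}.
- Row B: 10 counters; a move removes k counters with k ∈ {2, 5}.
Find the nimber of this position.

For row A, compute g(0), g(1), … with moves {4, 5, 6}:
k:     0  1  2  3  4  5  6  7  8
g(k):  0  0  0  0  1  1  1  1  2
So g(8) = 2.
For row B, compute g(0), g(1), … with moves {2, 5}:
k:     0  1  2  3  4  5  6  7  8  9 10
g(k):  0  0  1  1  0  2  1  0  0  1  1
So g(10) = 1.
By the Sprague-Grundy theorem, the Grundy value of a sum of independent games is the XOR of the component values.
Combined value = 2 XOR 1 = 3.

3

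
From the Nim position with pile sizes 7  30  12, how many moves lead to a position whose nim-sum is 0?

Bitwise XOR of the heap sizes:
  00111  (7)
  11110  (30)
  01100  (12)
  -----
  10101  (21)
The overall nim-sum is X = 21. A pile of size p has a winning move iff p XOR X < p (reduce it to p XOR X).
  7: 7 XOR 21 = 18 ≥ 7 — no move.
  30: 30 XOR 21 = 11 < 30 — winning move (to 11).
  12: 12 XOR 21 = 25 ≥ 12 — no move.
That gives 1 winning move.

1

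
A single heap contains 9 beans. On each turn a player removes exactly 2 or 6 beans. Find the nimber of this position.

Build the Grundy sequence with g(k) = mex{g(k−s) : s ∈ {2, 6}, s ≤ k}:
k:     0  1  2  3  4  5  6  7  8  9
g(k):  0  0  1  1  0  0  1  1  0  0
So g(9) = 0.

0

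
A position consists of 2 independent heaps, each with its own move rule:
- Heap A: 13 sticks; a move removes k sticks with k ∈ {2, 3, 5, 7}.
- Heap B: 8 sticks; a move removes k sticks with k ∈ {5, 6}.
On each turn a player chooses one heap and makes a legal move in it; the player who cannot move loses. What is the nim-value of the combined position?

Build the Grundy sequence for heap A with g(k) = mex{g(k−s) : s ∈ {2, 3, 5, 7}, s ≤ k}:
k:     0  1  2  3  4  5  6  7  8  9 10 11 12 13
g(k):  0  0  1  1  2  2  3  3  4  0  0  1  1  2
So g(13) = 2.
For heap B, compute g(0), g(1), … with moves {5, 6}:
k:     0  1  2  3  4  5  6  7  8
g(k):  0  0  0  0  0  1  1  1  1
So g(8) = 1.
The value of a disjunctive sum is the nim-sum of the parts.
Combined value = 2 ⊕ 1 = 3.

3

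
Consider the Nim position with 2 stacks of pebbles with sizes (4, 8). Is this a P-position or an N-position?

Bitwise XOR of the heap sizes:
  0100  (4)
  1000  (8)
  ----
  1100  (12)
The nim-sum is 12 ≠ 0, so this is an N-position: the player to move can win.

N-position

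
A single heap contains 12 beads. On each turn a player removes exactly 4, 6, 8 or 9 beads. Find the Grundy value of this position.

Compute g(0), g(1), … for moves {4, 6, 8, 9}:
k:     0  1  2  3  4  5  6  7  8  9 10 11 12
g(k):  0  0  0  0  1  1  1  1  2  2  2  2  3
So g(12) = 3.

3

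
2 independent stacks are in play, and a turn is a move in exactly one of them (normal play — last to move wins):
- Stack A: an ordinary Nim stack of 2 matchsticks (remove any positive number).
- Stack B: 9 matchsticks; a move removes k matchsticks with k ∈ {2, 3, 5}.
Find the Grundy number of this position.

3

Stack A is a plain Nim stack of size 2, so its Grundy value is 2.
Grundy values for stack B (subtraction set {2, 3, 5}):
k:     0  1  2  3  4  5  6  7  8  9
g(k):  0  0  1  1  2  2  3  0  0  1
So g(9) = 1.
The value of a disjunctive sum is the nim-sum of the parts.
Combined value = 2 XOR 1 = 3.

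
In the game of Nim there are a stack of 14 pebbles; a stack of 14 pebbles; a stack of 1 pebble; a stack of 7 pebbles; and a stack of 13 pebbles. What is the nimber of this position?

Compute the nim-sum pairwise:
14 ⊕ 14 = 0
0 ⊕ 1 = 1
1 ⊕ 7 = 6
6 ⊕ 13 = 11

11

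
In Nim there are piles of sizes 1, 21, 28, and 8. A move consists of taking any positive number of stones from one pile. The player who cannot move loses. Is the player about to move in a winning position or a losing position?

Losing position

Nim-sum: 1 ^ 21 ^ 28 ^ 8 = 0.
The nim-sum is 0, so this is a P-position: the player to move is in a losing position under optimal play.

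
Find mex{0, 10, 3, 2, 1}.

The values 0, 1, 2, 3 are all present; 4 is the first non-negative integer missing from the set.

4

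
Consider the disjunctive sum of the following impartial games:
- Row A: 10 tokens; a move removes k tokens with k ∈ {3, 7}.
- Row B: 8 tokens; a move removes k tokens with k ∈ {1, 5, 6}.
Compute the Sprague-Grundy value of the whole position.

2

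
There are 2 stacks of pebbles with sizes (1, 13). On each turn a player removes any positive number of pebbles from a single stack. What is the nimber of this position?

Nim-sum: 1 XOR 13 = 12.

12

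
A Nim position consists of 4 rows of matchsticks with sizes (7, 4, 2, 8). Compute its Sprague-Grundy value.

9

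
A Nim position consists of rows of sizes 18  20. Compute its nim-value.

Compute the nim-sum pairwise:
18 XOR 20 = 6

6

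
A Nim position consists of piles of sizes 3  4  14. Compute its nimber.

Nim-sum: 3 XOR 4 XOR 14 = 9.

9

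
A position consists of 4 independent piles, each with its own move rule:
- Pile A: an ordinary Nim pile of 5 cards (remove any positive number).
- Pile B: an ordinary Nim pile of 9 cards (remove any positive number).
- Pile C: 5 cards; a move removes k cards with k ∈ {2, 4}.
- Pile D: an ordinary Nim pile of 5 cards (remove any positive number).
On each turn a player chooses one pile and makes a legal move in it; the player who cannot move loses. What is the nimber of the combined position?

11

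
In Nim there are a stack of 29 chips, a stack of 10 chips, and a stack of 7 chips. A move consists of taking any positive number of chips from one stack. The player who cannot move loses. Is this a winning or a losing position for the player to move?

Winning position

Compute the nim-sum pairwise:
29 ^ 10 = 23
23 ^ 7 = 16
The nim-sum is 16 ≠ 0, so this is an N-position: the player to move can win.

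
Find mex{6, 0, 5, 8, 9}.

1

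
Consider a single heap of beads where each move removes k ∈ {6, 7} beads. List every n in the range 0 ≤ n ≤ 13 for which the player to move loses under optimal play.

0, 1, 2, 3, 4, 5, 13

Compute g(0), g(1), … for moves {6, 7}:
k:     0  1  2  3  4  5  6  7  8  9 10 11 12 13
g(k):  0  0  0  0  0  0  1  1  1  1  1  1  2  0
The P-positions (g = 0) in 0..13 are 0, 1, 2, 3, 4, 5, 13.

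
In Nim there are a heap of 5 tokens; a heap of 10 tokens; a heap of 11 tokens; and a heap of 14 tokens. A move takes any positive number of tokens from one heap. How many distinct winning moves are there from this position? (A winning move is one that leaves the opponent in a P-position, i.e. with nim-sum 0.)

Nim-sum: 5 ^ 10 ^ 11 ^ 14 = 10.
The overall nim-sum is X = 10. A heap of size p has a winning move iff p XOR X < p (reduce it to p XOR X).
  5: 5 XOR 10 = 15 ≥ 5 — no move.
  10: 10 XOR 10 = 0 < 10 — winning move (to 0).
  11: 11 XOR 10 = 1 < 11 — winning move (to 1).
  14: 14 XOR 10 = 4 < 14 — winning move (to 4).
That gives 3 winning moves.

3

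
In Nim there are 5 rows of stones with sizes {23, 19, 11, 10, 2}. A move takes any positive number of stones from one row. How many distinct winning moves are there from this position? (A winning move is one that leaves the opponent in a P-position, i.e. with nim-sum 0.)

Nim-sum: 23 ^ 19 ^ 11 ^ 10 ^ 2 = 7.
The overall nim-sum is X = 7. A row of size p has a winning move iff p XOR X < p (reduce it to p XOR X).
  23: 23 XOR 7 = 16 < 23 — winning move (to 16).
  19: 19 XOR 7 = 20 ≥ 19 — no move.
  11: 11 XOR 7 = 12 ≥ 11 — no move.
  10: 10 XOR 7 = 13 ≥ 10 — no move.
  2: 2 XOR 7 = 5 ≥ 2 — no move.
That gives 1 winning move.

1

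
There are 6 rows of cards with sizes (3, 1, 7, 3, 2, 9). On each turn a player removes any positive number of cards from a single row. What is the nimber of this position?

In binary:
  0011  (3)
  0001  (1)
  0111  (7)
  0011  (3)
  0010  (2)
  1001  (9)
  ----
  1101  (13)

13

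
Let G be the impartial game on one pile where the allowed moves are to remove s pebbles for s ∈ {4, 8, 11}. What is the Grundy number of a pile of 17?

0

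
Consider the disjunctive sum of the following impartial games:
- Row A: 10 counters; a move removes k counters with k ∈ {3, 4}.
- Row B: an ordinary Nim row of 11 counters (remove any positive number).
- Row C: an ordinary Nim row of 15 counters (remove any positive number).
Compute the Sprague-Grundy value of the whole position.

Grundy values for row A (subtraction set {3, 4}):
g(0) = mex{} = 0
g(1) = mex{} = 0
g(2) = mex{} = 0
g(3) = mex{0} = 1
g(4) = mex{0} = 1
g(5) = mex{0} = 1
g(6) = mex{0,1} = 2
g(7) = mex{1} = 0
g(8) = mex{1} = 0
g(9) = mex{1,2} = 0
g(10) = mex{0,2} = 1
So g(10) = 1.
Row B is a plain Nim row of size 11, so its Grundy value is 11.
Row C is a plain Nim row of size 15, so its Grundy value is 15.
By the Sprague-Grundy theorem, the Grundy value of a sum of independent games is the XOR of the component values.
Combined value = 1 XOR 11 XOR 15 = 5.

5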